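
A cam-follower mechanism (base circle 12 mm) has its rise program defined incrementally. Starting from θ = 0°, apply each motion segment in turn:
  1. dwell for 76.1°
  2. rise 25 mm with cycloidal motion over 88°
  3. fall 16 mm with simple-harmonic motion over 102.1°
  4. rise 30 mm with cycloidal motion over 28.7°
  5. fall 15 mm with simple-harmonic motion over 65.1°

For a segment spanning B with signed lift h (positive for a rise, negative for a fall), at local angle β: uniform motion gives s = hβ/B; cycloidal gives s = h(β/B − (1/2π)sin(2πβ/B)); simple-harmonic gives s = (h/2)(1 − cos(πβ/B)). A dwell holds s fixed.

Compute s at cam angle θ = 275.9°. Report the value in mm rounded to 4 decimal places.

seg 1 [0°–76.1°] dwell: s stays 0.0000
seg 2 [76.1°–164.1°] cycloidal, h=25: full span → s += 25 → s = 25.0000
seg 3 [164.1°–266.2°] simple-harmonic, h=-16: full span → s += -16 → s = 9.0000
seg 4 [266.2°–294.9°] cycloidal, h=30: θ=275.9° here. β=9.7, B=28.7. 30·(0.3380 − sin(2π·0.3380)/(2π)) = 6.0758 → s = 15.0758

15.0758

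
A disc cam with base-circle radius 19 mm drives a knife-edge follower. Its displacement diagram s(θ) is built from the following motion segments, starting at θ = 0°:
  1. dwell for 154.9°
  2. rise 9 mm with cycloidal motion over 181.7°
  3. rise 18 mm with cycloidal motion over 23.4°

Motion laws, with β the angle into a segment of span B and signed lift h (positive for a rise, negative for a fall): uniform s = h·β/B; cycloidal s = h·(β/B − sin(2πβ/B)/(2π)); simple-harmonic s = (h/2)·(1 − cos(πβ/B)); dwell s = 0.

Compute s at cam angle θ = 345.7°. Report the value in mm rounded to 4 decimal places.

seg 1 [0°–154.9°] dwell: s stays 0.0000
seg 2 [154.9°–336.6°] cycloidal, h=9: full span → s += 9 → s = 9.0000
seg 3 [336.6°–360°] cycloidal, h=18: θ=345.7° here. β=9.1, B=23.4. 18·(0.3889 − sin(2π·0.3889)/(2π)) = 5.1585 → s = 14.1585

14.1585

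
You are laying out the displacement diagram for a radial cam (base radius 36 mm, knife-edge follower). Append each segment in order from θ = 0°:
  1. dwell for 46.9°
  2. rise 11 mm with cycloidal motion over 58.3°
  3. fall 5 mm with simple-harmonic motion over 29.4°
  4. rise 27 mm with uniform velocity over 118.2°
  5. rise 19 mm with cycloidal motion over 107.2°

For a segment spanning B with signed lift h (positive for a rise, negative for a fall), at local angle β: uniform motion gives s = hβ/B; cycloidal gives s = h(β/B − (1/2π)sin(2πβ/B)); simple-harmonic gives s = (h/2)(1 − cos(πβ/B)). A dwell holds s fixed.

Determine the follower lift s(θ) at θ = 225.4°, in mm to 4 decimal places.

seg 1 [0°–46.9°] dwell: s stays 0.0000
seg 2 [46.9°–105.2°] cycloidal, h=11: full span → s += 11 → s = 11.0000
seg 3 [105.2°–134.6°] simple-harmonic, h=-5: full span → s += -5 → s = 6.0000
seg 4 [134.6°–252.8°] uniform, h=27: θ=225.4° here. β=90.8, B=118.2. 27·90.8/118.2 = 20.7411 → s = 26.7411

26.7411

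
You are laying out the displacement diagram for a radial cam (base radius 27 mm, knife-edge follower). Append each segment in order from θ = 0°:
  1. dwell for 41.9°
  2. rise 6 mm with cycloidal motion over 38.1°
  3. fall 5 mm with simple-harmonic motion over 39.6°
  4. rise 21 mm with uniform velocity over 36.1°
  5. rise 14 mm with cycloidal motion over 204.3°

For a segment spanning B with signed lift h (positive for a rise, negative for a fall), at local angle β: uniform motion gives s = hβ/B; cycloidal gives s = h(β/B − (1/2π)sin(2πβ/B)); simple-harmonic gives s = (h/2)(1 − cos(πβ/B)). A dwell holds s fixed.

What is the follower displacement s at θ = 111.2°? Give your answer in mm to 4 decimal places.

seg 1 [0°–41.9°] dwell: s stays 0.0000
seg 2 [41.9°–80°] cycloidal, h=6: full span → s += 6 → s = 6.0000
seg 3 [80°–119.6°] simple-harmonic, h=-5: θ=111.2° here. β=31.2, B=39.6. -5/2·(1 − cos(π·0.7879)) = -4.4651 → s = 1.5349

1.5349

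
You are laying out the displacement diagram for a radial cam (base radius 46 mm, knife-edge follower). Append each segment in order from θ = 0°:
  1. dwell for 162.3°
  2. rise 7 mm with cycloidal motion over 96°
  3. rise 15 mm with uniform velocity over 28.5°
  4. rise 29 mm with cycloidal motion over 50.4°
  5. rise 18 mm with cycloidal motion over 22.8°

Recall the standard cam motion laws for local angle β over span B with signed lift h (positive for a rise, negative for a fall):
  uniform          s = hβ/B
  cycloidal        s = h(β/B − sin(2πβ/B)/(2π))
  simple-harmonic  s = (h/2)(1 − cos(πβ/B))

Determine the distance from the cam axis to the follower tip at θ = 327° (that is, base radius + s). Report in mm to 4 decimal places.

seg 1 [0°–162.3°] dwell: s stays 0.0000
seg 2 [162.3°–258.3°] cycloidal, h=7: full span → s += 7 → s = 7.0000
seg 3 [258.3°–286.8°] uniform, h=15: full span → s += 15 → s = 22.0000
seg 4 [286.8°–337.2°] cycloidal, h=29: θ=327° here. β=40.2, B=50.4. 29·(0.7976 − sin(2π·0.7976)/(2π)) = 27.5414 → s = 49.5414
radial distance = base radius + s = 46 + 49.5414 = 95.5414

95.5414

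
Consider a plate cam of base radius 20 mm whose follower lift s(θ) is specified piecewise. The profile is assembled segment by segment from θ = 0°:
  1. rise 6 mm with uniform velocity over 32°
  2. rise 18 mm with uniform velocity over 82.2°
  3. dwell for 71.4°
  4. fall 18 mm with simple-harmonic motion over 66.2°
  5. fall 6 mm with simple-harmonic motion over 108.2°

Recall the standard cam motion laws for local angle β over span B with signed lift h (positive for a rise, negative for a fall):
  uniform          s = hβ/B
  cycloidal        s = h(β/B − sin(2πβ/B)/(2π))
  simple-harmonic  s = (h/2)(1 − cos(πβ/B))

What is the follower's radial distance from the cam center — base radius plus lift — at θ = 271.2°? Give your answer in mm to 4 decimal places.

seg 1 [0°–32°] uniform, h=6: full span → s += 6 → s = 6.0000
seg 2 [32°–114.2°] uniform, h=18: full span → s += 18 → s = 24.0000
seg 3 [114.2°–185.6°] dwell: s stays 24.0000
seg 4 [185.6°–251.8°] simple-harmonic, h=-18: full span → s += -18 → s = 6.0000
seg 5 [251.8°–360°] simple-harmonic, h=-6: θ=271.2° here. β=19.4, B=108.2. -6/2·(1 − cos(π·0.1793)) = -0.4635 → s = 5.5365
radial distance = base radius + s = 20 + 5.5365 = 25.5365

25.5365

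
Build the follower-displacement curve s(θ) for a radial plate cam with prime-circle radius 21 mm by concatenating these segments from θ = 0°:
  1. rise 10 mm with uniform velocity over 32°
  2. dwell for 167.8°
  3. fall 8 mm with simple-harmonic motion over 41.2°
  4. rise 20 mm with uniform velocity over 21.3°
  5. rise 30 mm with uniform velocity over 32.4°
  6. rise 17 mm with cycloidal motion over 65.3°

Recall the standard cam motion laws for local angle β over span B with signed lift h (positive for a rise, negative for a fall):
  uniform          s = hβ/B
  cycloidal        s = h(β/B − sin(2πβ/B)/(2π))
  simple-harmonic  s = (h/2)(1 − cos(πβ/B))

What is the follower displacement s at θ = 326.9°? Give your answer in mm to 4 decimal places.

seg 1 [0°–32°] uniform, h=10: full span → s += 10 → s = 10.0000
seg 2 [32°–199.8°] dwell: s stays 10.0000
seg 3 [199.8°–241°] simple-harmonic, h=-8: full span → s += -8 → s = 2.0000
seg 4 [241°–262.3°] uniform, h=20: full span → s += 20 → s = 22.0000
seg 5 [262.3°–294.7°] uniform, h=30: full span → s += 30 → s = 52.0000
seg 6 [294.7°–360°] cycloidal, h=17: θ=326.9° here. β=32.2, B=65.3. 17·(0.4931 − sin(2π·0.4931)/(2π)) = 8.2657 → s = 60.2657

60.2657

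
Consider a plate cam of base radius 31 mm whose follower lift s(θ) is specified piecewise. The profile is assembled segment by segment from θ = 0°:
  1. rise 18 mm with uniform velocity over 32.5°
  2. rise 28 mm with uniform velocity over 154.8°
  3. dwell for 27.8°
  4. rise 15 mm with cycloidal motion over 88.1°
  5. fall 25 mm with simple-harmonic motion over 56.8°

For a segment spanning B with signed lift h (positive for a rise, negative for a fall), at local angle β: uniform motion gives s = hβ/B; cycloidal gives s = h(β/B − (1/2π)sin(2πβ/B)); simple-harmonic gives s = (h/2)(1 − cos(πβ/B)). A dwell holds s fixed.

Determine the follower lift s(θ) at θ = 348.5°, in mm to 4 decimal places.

seg 1 [0°–32.5°] uniform, h=18: full span → s += 18 → s = 18.0000
seg 2 [32.5°–187.3°] uniform, h=28: full span → s += 28 → s = 46.0000
seg 3 [187.3°–215.1°] dwell: s stays 46.0000
seg 4 [215.1°–303.2°] cycloidal, h=15: full span → s += 15 → s = 61.0000
seg 5 [303.2°–360°] simple-harmonic, h=-25: θ=348.5° here. β=45.3, B=56.8. -25/2·(1 − cos(π·0.7975)) = -22.5555 → s = 38.4445

38.4445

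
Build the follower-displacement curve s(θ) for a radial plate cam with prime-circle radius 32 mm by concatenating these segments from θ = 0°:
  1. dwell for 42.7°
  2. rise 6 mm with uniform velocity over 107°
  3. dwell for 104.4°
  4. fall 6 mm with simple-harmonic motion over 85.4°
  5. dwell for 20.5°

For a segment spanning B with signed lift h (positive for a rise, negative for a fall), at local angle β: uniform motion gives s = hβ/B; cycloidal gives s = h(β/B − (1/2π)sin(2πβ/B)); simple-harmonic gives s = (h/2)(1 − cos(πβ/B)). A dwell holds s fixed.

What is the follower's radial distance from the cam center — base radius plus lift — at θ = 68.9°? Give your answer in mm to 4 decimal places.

seg 1 [0°–42.7°] dwell: s stays 0.0000
seg 2 [42.7°–149.7°] uniform, h=6: θ=68.9° here. β=26.2, B=107. 6·26.2/107 = 1.4692 → s = 1.4692
radial distance = base radius + s = 32 + 1.4692 = 33.4692

33.4692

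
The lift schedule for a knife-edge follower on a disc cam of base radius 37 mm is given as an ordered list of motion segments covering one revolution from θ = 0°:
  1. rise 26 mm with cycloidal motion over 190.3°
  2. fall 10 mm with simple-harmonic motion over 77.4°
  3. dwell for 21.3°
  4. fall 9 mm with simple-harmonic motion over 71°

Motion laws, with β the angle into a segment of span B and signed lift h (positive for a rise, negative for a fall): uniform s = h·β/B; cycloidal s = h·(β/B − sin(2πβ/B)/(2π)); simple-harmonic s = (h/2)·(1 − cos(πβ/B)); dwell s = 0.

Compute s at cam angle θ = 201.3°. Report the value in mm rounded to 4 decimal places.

seg 1 [0°–190.3°] cycloidal, h=26: full span → s += 26 → s = 26.0000
seg 2 [190.3°–267.7°] simple-harmonic, h=-10: θ=201.3° here. β=11, B=77.4. -10/2·(1 − cos(π·0.1421)) = -0.4901 → s = 25.5099

25.5099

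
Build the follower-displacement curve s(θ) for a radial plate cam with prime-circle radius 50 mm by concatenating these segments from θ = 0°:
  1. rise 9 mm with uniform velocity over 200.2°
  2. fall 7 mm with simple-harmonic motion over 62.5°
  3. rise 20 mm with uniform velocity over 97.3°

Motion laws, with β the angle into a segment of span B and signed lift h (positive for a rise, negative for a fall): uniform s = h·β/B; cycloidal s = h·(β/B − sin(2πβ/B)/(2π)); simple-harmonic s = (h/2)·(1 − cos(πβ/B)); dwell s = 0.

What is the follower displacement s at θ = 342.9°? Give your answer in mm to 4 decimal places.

seg 1 [0°–200.2°] uniform, h=9: full span → s += 9 → s = 9.0000
seg 2 [200.2°–262.7°] simple-harmonic, h=-7: full span → s += -7 → s = 2.0000
seg 3 [262.7°–360°] uniform, h=20: θ=342.9° here. β=80.2, B=97.3. 20·80.2/97.3 = 16.4851 → s = 18.4851

18.4851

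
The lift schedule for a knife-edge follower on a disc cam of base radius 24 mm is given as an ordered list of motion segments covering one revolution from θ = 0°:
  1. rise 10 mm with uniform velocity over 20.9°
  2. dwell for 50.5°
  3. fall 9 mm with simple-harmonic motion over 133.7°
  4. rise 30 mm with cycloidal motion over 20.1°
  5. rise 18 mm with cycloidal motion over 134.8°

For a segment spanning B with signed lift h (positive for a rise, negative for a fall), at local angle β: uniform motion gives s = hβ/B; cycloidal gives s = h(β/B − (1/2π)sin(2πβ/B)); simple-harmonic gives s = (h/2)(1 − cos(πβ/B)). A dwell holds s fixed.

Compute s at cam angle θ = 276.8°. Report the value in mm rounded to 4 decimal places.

seg 1 [0°–20.9°] uniform, h=10: full span → s += 10 → s = 10.0000
seg 2 [20.9°–71.4°] dwell: s stays 10.0000
seg 3 [71.4°–205.1°] simple-harmonic, h=-9: full span → s += -9 → s = 1.0000
seg 4 [205.1°–225.2°] cycloidal, h=30: full span → s += 30 → s = 31.0000
seg 5 [225.2°–360°] cycloidal, h=18: θ=276.8° here. β=51.6, B=134.8. 18·(0.3828 − sin(2π·0.3828)/(2π)) = 4.9660 → s = 35.9660

35.9660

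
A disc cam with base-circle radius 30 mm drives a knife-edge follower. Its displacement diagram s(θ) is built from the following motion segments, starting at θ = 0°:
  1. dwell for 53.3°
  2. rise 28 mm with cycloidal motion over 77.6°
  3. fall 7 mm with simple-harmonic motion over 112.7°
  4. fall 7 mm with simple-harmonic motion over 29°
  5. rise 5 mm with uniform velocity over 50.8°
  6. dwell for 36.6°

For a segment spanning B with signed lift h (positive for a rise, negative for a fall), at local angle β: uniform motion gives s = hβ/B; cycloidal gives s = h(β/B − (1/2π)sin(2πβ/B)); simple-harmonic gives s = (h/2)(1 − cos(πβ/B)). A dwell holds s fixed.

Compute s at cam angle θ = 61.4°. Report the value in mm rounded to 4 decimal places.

seg 1 [0°–53.3°] dwell: s stays 0.0000
seg 2 [53.3°–130.9°] cycloidal, h=28: θ=61.4° here. β=8.1, B=77.6. 28·(0.1044 − sin(2π·0.1044)/(2π)) = 0.2051 → s = 0.2051

0.2051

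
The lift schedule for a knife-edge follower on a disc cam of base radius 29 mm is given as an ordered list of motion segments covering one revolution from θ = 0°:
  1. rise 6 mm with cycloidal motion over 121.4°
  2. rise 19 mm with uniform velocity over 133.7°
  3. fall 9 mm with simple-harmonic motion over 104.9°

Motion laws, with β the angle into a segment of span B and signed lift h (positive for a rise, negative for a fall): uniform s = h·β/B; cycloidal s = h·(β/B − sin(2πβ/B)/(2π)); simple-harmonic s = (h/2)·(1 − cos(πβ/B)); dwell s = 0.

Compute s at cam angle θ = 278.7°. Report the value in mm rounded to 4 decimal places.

seg 1 [0°–121.4°] cycloidal, h=6: full span → s += 6 → s = 6.0000
seg 2 [121.4°–255.1°] uniform, h=19: full span → s += 19 → s = 25.0000
seg 3 [255.1°–360°] simple-harmonic, h=-9: θ=278.7° here. β=23.6, B=104.9. -9/2·(1 − cos(π·0.2250)) = -1.0780 → s = 23.9220

23.9220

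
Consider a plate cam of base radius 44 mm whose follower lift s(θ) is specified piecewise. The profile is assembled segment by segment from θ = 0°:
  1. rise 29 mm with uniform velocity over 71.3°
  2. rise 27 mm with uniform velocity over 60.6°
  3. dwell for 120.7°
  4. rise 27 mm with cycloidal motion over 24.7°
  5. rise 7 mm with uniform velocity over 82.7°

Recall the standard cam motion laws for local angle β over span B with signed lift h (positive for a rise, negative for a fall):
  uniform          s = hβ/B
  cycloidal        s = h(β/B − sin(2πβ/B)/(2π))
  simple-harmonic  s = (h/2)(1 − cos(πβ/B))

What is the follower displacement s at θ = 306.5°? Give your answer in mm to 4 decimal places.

seg 1 [0°–71.3°] uniform, h=29: full span → s += 29 → s = 29.0000
seg 2 [71.3°–131.9°] uniform, h=27: full span → s += 27 → s = 56.0000
seg 3 [131.9°–252.6°] dwell: s stays 56.0000
seg 4 [252.6°–277.3°] cycloidal, h=27: full span → s += 27 → s = 83.0000
seg 5 [277.3°–360°] uniform, h=7: θ=306.5° here. β=29.2, B=82.7. 7·29.2/82.7 = 2.4716 → s = 85.4716

85.4716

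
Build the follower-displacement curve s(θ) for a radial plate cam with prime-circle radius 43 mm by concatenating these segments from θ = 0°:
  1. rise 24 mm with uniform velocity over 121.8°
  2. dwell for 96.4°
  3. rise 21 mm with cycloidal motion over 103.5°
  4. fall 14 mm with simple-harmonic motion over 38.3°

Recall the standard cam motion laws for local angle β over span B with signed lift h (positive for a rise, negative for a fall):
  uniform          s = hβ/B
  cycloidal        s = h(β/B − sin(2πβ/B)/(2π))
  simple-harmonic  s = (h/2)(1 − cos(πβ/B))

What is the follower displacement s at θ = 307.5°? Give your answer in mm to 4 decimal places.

seg 1 [0°–121.8°] uniform, h=24: full span → s += 24 → s = 24.0000
seg 2 [121.8°–218.2°] dwell: s stays 24.0000
seg 3 [218.2°–321.7°] cycloidal, h=21: θ=307.5° here. β=89.3, B=103.5. 21·(0.8628 − sin(2π·0.8628)/(2π)) = 20.6562 → s = 44.6562

44.6562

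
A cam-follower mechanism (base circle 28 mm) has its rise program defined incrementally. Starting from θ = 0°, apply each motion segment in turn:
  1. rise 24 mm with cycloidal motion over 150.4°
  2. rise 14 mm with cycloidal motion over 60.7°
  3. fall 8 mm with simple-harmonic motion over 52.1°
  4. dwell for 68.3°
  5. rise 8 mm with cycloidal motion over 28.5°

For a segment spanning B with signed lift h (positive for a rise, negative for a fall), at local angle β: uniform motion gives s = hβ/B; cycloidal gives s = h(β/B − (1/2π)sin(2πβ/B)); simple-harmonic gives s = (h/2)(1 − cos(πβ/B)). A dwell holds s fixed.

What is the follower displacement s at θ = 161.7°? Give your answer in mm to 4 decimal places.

seg 1 [0°–150.4°] cycloidal, h=24: full span → s += 24 → s = 24.0000
seg 2 [150.4°–211.1°] cycloidal, h=14: θ=161.7° here. β=11.3, B=60.7. 14·(0.1862 − sin(2π·0.1862)/(2π)) = 0.5549 → s = 24.5549

24.5549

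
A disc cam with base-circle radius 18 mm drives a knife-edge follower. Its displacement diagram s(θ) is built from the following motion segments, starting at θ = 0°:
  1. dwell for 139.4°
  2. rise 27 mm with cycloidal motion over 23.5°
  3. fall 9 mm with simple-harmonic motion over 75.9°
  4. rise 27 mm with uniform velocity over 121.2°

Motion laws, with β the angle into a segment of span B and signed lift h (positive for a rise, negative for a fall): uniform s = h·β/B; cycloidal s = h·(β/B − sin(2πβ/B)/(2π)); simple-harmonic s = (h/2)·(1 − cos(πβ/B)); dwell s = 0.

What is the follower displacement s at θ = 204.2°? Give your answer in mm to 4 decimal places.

seg 1 [0°–139.4°] dwell: s stays 0.0000
seg 2 [139.4°–162.9°] cycloidal, h=27: full span → s += 27 → s = 27.0000
seg 3 [162.9°–238.8°] simple-harmonic, h=-9: θ=204.2° here. β=41.3, B=75.9. -9/2·(1 − cos(π·0.5441)) = -5.1220 → s = 21.8780

21.8780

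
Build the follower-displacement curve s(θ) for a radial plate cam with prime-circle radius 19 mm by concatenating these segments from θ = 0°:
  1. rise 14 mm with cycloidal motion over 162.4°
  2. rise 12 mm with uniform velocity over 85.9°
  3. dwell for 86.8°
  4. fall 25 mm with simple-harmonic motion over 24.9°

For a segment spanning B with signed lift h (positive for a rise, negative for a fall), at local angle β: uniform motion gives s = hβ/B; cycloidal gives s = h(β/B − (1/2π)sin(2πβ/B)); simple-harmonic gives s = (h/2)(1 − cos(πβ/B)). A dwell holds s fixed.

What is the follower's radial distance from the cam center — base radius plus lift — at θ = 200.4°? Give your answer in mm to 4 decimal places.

seg 1 [0°–162.4°] cycloidal, h=14: full span → s += 14 → s = 14.0000
seg 2 [162.4°–248.3°] uniform, h=12: θ=200.4° here. β=38, B=85.9. 12·38/85.9 = 5.3085 → s = 19.3085
radial distance = base radius + s = 19 + 19.3085 = 38.3085

38.3085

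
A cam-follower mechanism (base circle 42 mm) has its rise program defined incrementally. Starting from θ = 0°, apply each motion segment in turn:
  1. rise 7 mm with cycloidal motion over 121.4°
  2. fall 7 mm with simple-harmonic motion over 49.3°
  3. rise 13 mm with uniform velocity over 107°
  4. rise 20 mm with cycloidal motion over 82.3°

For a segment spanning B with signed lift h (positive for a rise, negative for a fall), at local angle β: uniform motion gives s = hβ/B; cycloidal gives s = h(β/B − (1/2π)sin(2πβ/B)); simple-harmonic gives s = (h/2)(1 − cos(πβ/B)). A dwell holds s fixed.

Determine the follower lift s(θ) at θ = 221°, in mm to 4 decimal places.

seg 1 [0°–121.4°] cycloidal, h=7: full span → s += 7 → s = 7.0000
seg 2 [121.4°–170.7°] simple-harmonic, h=-7: full span → s += -7 → s = 0.0000
seg 3 [170.7°–277.7°] uniform, h=13: θ=221° here. β=50.3, B=107. 13·50.3/107 = 6.1112 → s = 6.1112

6.1112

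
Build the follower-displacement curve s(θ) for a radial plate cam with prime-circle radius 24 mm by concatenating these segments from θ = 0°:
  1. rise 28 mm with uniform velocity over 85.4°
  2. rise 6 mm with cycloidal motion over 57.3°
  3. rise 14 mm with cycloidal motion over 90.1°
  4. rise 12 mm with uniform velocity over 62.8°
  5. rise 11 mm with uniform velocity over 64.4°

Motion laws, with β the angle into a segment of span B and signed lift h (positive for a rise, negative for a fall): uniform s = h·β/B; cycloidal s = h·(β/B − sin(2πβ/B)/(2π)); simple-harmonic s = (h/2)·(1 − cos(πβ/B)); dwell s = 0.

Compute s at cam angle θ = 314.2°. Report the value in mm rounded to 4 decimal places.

seg 1 [0°–85.4°] uniform, h=28: full span → s += 28 → s = 28.0000
seg 2 [85.4°–142.7°] cycloidal, h=6: full span → s += 6 → s = 34.0000
seg 3 [142.7°–232.8°] cycloidal, h=14: full span → s += 14 → s = 48.0000
seg 4 [232.8°–295.6°] uniform, h=12: full span → s += 12 → s = 60.0000
seg 5 [295.6°–360°] uniform, h=11: θ=314.2° here. β=18.6, B=64.4. 11·18.6/64.4 = 3.1770 → s = 63.1770

63.1770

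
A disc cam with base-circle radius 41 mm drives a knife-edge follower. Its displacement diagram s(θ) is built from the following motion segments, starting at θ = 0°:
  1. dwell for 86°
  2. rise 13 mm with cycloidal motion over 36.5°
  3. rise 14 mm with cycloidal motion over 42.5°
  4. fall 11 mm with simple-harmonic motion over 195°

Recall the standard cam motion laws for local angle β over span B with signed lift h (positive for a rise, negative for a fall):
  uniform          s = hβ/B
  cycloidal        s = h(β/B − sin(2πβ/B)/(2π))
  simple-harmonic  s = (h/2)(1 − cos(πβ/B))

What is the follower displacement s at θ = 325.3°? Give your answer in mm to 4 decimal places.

seg 1 [0°–86°] dwell: s stays 0.0000
seg 2 [86°–122.5°] cycloidal, h=13: full span → s += 13 → s = 13.0000
seg 3 [122.5°–165°] cycloidal, h=14: full span → s += 14 → s = 27.0000
seg 4 [165°–360°] simple-harmonic, h=-11: θ=325.3° here. β=160.3, B=195. -11/2·(1 − cos(π·0.8221)) = -10.1627 → s = 16.8373

16.8373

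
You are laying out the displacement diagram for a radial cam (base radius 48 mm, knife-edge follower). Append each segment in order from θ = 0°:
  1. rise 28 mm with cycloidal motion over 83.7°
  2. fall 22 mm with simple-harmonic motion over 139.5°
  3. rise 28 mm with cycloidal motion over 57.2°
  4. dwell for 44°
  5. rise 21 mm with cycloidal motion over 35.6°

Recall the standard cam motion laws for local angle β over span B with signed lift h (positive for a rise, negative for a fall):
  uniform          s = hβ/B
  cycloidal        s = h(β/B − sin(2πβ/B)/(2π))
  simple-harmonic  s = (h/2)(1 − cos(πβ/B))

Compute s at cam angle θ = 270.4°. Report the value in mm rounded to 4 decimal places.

seg 1 [0°–83.7°] cycloidal, h=28: full span → s += 28 → s = 28.0000
seg 2 [83.7°–223.2°] simple-harmonic, h=-22: full span → s += -22 → s = 6.0000
seg 3 [223.2°–280.4°] cycloidal, h=28: θ=270.4° here. β=47.2, B=57.2. 28·(0.8252 − sin(2π·0.8252)/(2π)) = 27.0733 → s = 33.0733

33.0733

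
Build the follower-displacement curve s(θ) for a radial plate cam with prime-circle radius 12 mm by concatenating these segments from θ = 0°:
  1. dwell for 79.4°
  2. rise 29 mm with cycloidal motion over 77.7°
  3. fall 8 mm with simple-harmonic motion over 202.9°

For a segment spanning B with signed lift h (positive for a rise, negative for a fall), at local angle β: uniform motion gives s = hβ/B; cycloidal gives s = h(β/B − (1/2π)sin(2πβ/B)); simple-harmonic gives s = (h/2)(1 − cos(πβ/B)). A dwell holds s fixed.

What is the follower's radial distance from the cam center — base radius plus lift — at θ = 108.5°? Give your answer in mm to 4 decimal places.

seg 1 [0°–79.4°] dwell: s stays 0.0000
seg 2 [79.4°–157.1°] cycloidal, h=29: θ=108.5° here. β=29.1, B=77.7. 29·(0.3745 − sin(2π·0.3745)/(2π)) = 7.5875 → s = 7.5875
radial distance = base radius + s = 12 + 7.5875 = 19.5875

19.5875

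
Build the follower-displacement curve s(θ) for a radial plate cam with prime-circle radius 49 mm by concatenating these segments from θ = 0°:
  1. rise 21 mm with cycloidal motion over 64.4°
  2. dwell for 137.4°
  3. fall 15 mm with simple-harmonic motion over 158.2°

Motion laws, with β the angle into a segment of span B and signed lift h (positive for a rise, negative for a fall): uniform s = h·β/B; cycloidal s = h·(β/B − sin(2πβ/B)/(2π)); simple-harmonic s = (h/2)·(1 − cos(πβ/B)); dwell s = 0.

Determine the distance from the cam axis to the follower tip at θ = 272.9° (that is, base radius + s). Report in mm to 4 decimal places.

seg 1 [0°–64.4°] cycloidal, h=21: full span → s += 21 → s = 21.0000
seg 2 [64.4°–201.8°] dwell: s stays 21.0000
seg 3 [201.8°–360°] simple-harmonic, h=-15: θ=272.9° here. β=71.1, B=158.2. -15/2·(1 − cos(π·0.4494)) = -6.3135 → s = 14.6865
radial distance = base radius + s = 49 + 14.6865 = 63.6865

63.6865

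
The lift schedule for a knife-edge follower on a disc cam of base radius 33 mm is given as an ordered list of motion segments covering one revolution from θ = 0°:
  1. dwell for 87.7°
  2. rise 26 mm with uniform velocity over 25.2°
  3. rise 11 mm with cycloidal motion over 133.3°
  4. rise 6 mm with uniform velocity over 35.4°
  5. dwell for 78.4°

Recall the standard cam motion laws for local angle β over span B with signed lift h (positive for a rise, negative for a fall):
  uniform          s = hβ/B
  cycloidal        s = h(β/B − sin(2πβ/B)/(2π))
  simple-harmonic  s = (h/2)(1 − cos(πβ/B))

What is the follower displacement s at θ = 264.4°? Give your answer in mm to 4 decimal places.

seg 1 [0°–87.7°] dwell: s stays 0.0000
seg 2 [87.7°–112.9°] uniform, h=26: full span → s += 26 → s = 26.0000
seg 3 [112.9°–246.2°] cycloidal, h=11: full span → s += 11 → s = 37.0000
seg 4 [246.2°–281.6°] uniform, h=6: θ=264.4° here. β=18.2, B=35.4. 6·18.2/35.4 = 3.0847 → s = 40.0847

40.0847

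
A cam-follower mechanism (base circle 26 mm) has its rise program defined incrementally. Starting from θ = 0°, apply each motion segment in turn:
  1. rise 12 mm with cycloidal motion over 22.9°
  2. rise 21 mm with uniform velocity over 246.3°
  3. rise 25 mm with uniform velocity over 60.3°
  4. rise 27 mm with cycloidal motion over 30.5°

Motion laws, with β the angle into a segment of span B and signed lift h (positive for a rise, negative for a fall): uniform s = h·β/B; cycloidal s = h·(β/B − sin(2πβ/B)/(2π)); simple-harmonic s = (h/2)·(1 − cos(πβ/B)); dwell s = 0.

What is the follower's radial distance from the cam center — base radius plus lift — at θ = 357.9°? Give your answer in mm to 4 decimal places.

seg 1 [0°–22.9°] cycloidal, h=12: full span → s += 12 → s = 12.0000
seg 2 [22.9°–269.2°] uniform, h=21: full span → s += 21 → s = 33.0000
seg 3 [269.2°–329.5°] uniform, h=25: full span → s += 25 → s = 58.0000
seg 4 [329.5°–360°] cycloidal, h=27: θ=357.9° here. β=28.4, B=30.5. 27·(0.9311 − sin(2π·0.9311)/(2π)) = 26.9426 → s = 84.9426
radial distance = base radius + s = 26 + 84.9426 = 110.9426

110.9426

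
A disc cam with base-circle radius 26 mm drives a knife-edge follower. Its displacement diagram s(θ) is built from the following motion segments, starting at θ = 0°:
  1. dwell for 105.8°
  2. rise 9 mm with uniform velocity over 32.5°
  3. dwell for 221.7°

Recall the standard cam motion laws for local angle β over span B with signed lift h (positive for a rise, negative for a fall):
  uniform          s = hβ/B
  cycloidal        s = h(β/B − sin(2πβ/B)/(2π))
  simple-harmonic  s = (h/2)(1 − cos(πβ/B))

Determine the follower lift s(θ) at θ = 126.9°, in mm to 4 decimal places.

seg 1 [0°–105.8°] dwell: s stays 0.0000
seg 2 [105.8°–138.3°] uniform, h=9: θ=126.9° here. β=21.1, B=32.5. 9·21.1/32.5 = 5.8431 → s = 5.8431

5.8431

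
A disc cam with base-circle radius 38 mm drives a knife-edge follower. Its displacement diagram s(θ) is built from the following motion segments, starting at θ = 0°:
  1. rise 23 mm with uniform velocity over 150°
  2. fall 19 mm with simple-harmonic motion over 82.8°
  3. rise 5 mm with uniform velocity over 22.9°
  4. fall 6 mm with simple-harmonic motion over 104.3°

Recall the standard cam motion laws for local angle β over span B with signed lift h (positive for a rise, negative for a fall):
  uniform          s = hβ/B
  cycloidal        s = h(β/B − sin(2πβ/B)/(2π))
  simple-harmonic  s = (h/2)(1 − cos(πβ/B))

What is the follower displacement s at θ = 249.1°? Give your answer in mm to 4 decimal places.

seg 1 [0°–150°] uniform, h=23: full span → s += 23 → s = 23.0000
seg 2 [150°–232.8°] simple-harmonic, h=-19: full span → s += -19 → s = 4.0000
seg 3 [232.8°–255.7°] uniform, h=5: θ=249.1° here. β=16.3, B=22.9. 5·16.3/22.9 = 3.5590 → s = 7.5590

7.5590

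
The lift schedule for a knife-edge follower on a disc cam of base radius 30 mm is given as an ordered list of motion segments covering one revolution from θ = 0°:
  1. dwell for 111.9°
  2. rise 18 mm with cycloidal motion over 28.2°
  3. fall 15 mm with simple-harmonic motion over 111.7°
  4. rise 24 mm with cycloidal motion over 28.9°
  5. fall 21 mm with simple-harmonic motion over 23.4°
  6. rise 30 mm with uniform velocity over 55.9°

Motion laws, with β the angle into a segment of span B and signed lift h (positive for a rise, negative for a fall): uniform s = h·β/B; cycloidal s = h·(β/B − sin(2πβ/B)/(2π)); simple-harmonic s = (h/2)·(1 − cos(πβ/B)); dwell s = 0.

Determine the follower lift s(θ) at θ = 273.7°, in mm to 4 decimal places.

seg 1 [0°–111.9°] dwell: s stays 0.0000
seg 2 [111.9°–140.1°] cycloidal, h=18: full span → s += 18 → s = 18.0000
seg 3 [140.1°–251.8°] simple-harmonic, h=-15: full span → s += -15 → s = 3.0000
seg 4 [251.8°–280.7°] cycloidal, h=24: θ=273.7° here. β=21.9, B=28.9. 24·(0.7578 − sin(2π·0.7578)/(2π)) = 22.0020 → s = 25.0020

25.0020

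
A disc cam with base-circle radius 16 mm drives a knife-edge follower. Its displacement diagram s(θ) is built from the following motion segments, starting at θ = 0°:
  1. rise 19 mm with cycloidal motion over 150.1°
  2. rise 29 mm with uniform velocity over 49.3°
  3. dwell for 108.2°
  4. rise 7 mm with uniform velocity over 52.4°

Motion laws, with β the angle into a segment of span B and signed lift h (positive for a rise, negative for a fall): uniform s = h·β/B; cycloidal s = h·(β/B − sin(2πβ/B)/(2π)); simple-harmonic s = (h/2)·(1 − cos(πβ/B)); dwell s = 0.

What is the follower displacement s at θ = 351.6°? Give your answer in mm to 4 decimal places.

seg 1 [0°–150.1°] cycloidal, h=19: full span → s += 19 → s = 19.0000
seg 2 [150.1°–199.4°] uniform, h=29: full span → s += 29 → s = 48.0000
seg 3 [199.4°–307.6°] dwell: s stays 48.0000
seg 4 [307.6°–360°] uniform, h=7: θ=351.6° here. β=44, B=52.4. 7·44/52.4 = 5.8779 → s = 53.8779

53.8779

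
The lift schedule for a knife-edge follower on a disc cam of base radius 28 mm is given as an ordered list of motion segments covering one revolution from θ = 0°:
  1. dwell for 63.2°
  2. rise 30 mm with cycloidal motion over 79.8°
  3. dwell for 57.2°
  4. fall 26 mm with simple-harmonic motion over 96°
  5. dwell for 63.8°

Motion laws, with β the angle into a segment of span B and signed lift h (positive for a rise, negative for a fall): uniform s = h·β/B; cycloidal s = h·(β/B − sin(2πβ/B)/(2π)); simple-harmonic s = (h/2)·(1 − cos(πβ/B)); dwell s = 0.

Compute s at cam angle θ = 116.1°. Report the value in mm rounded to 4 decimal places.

seg 1 [0°–63.2°] dwell: s stays 0.0000
seg 2 [63.2°–143°] cycloidal, h=30: θ=116.1° here. β=52.9, B=79.8. 30·(0.6629 − sin(2π·0.6629)/(2π)) = 23.9646 → s = 23.9646

23.9646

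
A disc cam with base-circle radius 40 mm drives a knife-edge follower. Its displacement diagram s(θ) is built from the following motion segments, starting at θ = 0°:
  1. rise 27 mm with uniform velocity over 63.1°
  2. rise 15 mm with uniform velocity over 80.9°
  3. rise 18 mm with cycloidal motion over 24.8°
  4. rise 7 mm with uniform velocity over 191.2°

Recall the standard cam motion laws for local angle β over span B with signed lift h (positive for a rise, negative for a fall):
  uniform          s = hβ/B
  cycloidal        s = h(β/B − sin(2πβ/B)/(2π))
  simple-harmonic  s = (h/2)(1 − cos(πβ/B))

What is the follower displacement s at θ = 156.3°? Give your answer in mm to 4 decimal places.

seg 1 [0°–63.1°] uniform, h=27: full span → s += 27 → s = 27.0000
seg 2 [63.1°–144°] uniform, h=15: full span → s += 15 → s = 42.0000
seg 3 [144°–168.8°] cycloidal, h=18: θ=156.3° here. β=12.3, B=24.8. 18·(0.4960 − sin(2π·0.4960)/(2π)) = 8.8548 → s = 50.8548

50.8548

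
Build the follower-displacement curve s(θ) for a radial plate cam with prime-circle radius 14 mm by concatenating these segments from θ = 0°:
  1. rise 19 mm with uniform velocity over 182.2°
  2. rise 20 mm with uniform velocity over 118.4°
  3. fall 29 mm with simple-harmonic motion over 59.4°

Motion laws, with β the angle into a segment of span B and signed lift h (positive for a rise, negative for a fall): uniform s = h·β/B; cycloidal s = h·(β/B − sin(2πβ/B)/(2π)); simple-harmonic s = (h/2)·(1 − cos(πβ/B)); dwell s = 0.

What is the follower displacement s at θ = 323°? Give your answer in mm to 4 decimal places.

seg 1 [0°–182.2°] uniform, h=19: full span → s += 19 → s = 19.0000
seg 2 [182.2°–300.6°] uniform, h=20: full span → s += 20 → s = 39.0000
seg 3 [300.6°–360°] simple-harmonic, h=-29: θ=323° here. β=22.4, B=59.4. -29/2·(1 − cos(π·0.3771)) = -9.0398 → s = 29.9602

29.9602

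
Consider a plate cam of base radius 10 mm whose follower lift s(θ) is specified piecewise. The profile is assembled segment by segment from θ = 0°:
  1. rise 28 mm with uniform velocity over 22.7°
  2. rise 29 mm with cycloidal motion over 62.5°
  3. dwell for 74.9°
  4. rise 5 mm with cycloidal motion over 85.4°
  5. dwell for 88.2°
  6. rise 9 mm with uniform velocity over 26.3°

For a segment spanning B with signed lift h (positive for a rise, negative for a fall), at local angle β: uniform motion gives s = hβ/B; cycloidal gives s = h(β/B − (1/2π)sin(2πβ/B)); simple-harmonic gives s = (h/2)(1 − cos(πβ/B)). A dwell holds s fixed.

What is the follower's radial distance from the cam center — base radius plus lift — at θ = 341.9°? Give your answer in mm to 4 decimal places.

seg 1 [0°–22.7°] uniform, h=28: full span → s += 28 → s = 28.0000
seg 2 [22.7°–85.2°] cycloidal, h=29: full span → s += 29 → s = 57.0000
seg 3 [85.2°–160.1°] dwell: s stays 57.0000
seg 4 [160.1°–245.5°] cycloidal, h=5: full span → s += 5 → s = 62.0000
seg 5 [245.5°–333.7°] dwell: s stays 62.0000
seg 6 [333.7°–360°] uniform, h=9: θ=341.9° here. β=8.2, B=26.3. 9·8.2/26.3 = 2.8061 → s = 64.8061
radial distance = base radius + s = 10 + 64.8061 = 74.8061

74.8061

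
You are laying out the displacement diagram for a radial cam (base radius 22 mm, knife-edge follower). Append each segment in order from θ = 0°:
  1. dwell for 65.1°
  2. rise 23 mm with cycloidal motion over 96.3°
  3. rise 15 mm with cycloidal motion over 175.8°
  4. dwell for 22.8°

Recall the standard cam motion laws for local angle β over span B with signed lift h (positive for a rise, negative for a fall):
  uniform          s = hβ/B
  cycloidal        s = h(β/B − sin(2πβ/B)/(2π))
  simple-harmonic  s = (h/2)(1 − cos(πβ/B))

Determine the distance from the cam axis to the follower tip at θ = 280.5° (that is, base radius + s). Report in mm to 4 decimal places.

seg 1 [0°–65.1°] dwell: s stays 0.0000
seg 2 [65.1°–161.4°] cycloidal, h=23: full span → s += 23 → s = 23.0000
seg 3 [161.4°–337.2°] cycloidal, h=15: θ=280.5° here. β=119.1, B=175.8. 15·(0.6775 − sin(2π·0.6775)/(2π)) = 12.3058 → s = 35.3058
radial distance = base radius + s = 22 + 35.3058 = 57.3058

57.3058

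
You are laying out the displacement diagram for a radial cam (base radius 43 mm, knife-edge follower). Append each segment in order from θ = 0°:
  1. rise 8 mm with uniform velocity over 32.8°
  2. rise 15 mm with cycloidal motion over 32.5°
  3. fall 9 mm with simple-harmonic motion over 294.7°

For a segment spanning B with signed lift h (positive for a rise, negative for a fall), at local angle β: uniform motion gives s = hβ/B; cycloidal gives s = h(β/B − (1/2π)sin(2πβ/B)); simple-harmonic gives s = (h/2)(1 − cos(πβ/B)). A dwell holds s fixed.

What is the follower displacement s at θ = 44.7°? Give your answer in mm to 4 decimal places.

seg 1 [0°–32.8°] uniform, h=8: full span → s += 8 → s = 8.0000
seg 2 [32.8°–65.3°] cycloidal, h=15: θ=44.7° here. β=11.9, B=32.5. 15·(0.3662 − sin(2π·0.3662)/(2π)) = 3.7130 → s = 11.7130

11.7130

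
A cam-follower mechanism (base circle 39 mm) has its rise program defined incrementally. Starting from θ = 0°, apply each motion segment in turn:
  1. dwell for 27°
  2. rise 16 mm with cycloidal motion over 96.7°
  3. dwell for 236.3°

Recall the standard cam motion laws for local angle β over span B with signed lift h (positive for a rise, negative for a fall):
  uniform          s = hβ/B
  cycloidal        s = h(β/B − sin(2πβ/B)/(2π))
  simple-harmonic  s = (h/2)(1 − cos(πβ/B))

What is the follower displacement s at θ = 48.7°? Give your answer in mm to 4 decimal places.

seg 1 [0°–27°] dwell: s stays 0.0000
seg 2 [27°–123.7°] cycloidal, h=16: θ=48.7° here. β=21.7, B=96.7. 16·(0.2244 − sin(2π·0.2244)/(2π)) = 1.0769 → s = 1.0769

1.0769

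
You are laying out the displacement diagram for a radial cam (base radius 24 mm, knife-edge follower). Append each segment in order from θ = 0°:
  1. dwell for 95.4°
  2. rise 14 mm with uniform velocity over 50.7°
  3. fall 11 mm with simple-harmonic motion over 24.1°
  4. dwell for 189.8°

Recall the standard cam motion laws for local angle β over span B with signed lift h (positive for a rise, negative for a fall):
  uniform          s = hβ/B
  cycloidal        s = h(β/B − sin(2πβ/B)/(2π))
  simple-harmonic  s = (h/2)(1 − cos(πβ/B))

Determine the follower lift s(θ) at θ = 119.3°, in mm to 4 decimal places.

seg 1 [0°–95.4°] dwell: s stays 0.0000
seg 2 [95.4°–146.1°] uniform, h=14: θ=119.3° here. β=23.9, B=50.7. 14·23.9/50.7 = 6.5996 → s = 6.5996

6.5996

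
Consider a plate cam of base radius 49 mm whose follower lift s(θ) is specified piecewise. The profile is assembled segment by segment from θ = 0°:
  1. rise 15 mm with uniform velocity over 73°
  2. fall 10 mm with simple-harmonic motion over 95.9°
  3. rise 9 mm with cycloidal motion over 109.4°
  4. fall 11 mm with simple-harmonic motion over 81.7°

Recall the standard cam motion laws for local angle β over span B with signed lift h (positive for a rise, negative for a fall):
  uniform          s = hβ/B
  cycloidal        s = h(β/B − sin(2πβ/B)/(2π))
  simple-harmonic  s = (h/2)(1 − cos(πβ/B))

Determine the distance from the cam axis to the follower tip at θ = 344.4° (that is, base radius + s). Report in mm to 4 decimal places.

seg 1 [0°–73°] uniform, h=15: full span → s += 15 → s = 15.0000
seg 2 [73°–168.9°] simple-harmonic, h=-10: full span → s += -10 → s = 5.0000
seg 3 [168.9°–278.3°] cycloidal, h=9: full span → s += 9 → s = 14.0000
seg 4 [278.3°–360°] simple-harmonic, h=-11: θ=344.4° here. β=66.1, B=81.7. -11/2·(1 − cos(π·0.8091)) = -10.0398 → s = 3.9602
radial distance = base radius + s = 49 + 3.9602 = 52.9602

52.9602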